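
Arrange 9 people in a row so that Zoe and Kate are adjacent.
Treat as block: (9-1)! × 2! = 40320 × 2 = 80640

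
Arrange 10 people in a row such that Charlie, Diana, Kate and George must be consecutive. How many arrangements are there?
Treat the 4 as one block: (10-4+1)! × 4! = 5040 × 24 = 120960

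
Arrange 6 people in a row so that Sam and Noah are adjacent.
Treat as block: (6-1)! × 2! = 120 × 2 = 240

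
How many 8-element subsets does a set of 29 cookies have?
C(29,8) = 29!/(8!×21!) = 4292145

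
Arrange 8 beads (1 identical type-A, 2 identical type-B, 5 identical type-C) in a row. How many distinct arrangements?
8! / (1! × 2! × 5!) = 168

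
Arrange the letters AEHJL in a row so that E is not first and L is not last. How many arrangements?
By inclusion-exclusion: 5! - 2×(5-1)! + (5-2)! = 120 - 48 + 6 = 78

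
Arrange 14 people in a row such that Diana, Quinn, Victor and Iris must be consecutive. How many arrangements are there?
Treat the 4 as one block: (14-4+1)! × 4! = 39916800 × 24 = 958003200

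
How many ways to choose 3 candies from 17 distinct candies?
C(17,3) = 17!/(3!×14!) = 680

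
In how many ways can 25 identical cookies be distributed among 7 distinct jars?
C(25+7-1, 7-1) = C(31, 6) = 736281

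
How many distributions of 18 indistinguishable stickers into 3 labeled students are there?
C(18+3-1, 3-1) = C(20, 2) = 190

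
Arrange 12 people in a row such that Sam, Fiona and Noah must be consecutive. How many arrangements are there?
Treat the 3 as one block: (12-3+1)! × 3! = 3628800 × 6 = 21772800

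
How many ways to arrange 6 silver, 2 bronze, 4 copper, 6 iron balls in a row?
18! / (6! × 2! × 4! × 6!) = 257297040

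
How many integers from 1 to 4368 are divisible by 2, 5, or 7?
⌊4368/2⌋+⌊4368/5⌋+⌊4368/7⌋ - ⌊4368/10⌋-⌊4368/14⌋-⌊4368/35⌋ + ⌊4368/70⌋ = 2184+873+624 - 436-312-124 + 62 = 2871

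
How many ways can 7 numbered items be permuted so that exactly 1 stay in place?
Choose the 1 fixed point C(7,1) = 7, derange the rest: !6 = Σ_{j=0}^{6} (-1)^j·6!/j! = 720 - 720 + 360 - 120 + 30 - 6 + 1 = 265. Product = 7 × 265 = 1855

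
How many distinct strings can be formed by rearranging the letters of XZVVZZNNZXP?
11! / (4! × 2! × 2! × 2! × 1!) = 207900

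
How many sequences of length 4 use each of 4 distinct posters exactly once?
4! = 24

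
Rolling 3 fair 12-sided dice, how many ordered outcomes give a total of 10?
Coefficient of x^10 in (x + x² + ... + x^12)^3. By inclusion-exclusion on dice exceeding 12: Σ_j (-1)^j C(3,j)·C(10-1-12j, 2) = C(3,0)·C(9,2) = 1·36 = 36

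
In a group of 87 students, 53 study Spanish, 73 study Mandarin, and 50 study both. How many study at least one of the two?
|A∪B| = |A| + |B| - |A∩B| = 53 + 73 - 50 = 76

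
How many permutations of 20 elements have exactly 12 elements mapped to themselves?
Choose the 12 fixed points C(20,12) = 125970, derange the rest: !8 = Σ_{j=0}^{8} (-1)^j·8!/j! = 40320 - 40320 + 20160 - 6720 + 1680 - 336 + 56 - 8 + 1 = 14833. Product = 125970 × 14833 = 1868513010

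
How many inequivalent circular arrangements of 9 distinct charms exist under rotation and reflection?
(9-1)!/2 = 40320/2 = 20160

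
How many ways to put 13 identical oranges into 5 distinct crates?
C(13+5-1, 5-1) = C(17, 4) = 2380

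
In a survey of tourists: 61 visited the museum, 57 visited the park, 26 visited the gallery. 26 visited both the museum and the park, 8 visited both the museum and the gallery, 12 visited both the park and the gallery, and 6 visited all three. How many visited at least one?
|A∪B∪C| = 61+57+26-26-8-12+6 = 104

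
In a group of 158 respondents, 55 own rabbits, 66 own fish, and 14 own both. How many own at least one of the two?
|A∪B| = |A| + |B| - |A∩B| = 55 + 66 - 14 = 107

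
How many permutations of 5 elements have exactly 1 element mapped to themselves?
Choose the 1 fixed point C(5,1) = 5, derange the rest: !4 = Σ_{j=0}^{4} (-1)^j·4!/j! = 24 - 24 + 12 - 4 + 1 = 9. Product = 5 × 9 = 45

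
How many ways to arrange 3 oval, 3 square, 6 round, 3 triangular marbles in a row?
15! / (3! × 3! × 6! × 3!) = 8408400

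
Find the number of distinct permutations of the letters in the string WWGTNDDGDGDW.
12! / (1! × 4! × 1! × 3! × 3!) = 554400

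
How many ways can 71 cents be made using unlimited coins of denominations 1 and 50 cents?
Coefficient of x^71 in 1/(1-x^1) · 1/(1-x^50). Use j coins of 50 for j = 0..⌊71/50⌋ = 1, the rest in 1s: 1 + 1 = 2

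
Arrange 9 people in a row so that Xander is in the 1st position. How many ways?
Fix one position: (9-1)! = 40320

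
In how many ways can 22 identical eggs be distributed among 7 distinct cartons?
C(22+7-1, 7-1) = C(28, 6) = 376740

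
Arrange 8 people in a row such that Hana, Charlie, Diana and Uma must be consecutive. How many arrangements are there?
Treat the 4 as one block: (8-4+1)! × 4! = 120 × 24 = 2880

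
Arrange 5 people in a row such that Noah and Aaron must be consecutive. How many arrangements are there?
Treat the 2 as one block: (5-2+1)! × 2! = 24 × 2 = 48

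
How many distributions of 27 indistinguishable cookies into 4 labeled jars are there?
C(27+4-1, 4-1) = C(30, 3) = 4060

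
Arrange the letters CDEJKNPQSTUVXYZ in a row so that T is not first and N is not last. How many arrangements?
By inclusion-exclusion: 15! - 2×(15-1)! + (15-2)! = 1307674368000 - 174356582400 + 6227020800 = 1139544806400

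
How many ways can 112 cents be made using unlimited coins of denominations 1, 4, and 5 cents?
Coefficient of x^112 in 1/(1-x^1) · 1/(1-x^4) · 1/(1-x^5). Case on j = number of 5-cent coins (j = 0..22); remainder r = 112 - 5j is made from {1,4} in ⌊r/4⌋+1 ways. r = 112, 107, 102, 97, 92, 87, 82, 77, 72, 67, 62, 57, 52, 47, 42, 37, 32, 27, 22, 17, 12, 7, 2 → 29 + 27 + 26 + 25 + 24 + 22 + 21 + 20 + 19 + 17 + 16 + 15 + 14 + 12 + 11 + 10 + 9 + 7 + 6 + 5 + 4 + 2 + 1 = 342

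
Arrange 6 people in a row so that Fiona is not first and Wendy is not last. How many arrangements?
By inclusion-exclusion: 6! - 2×(6-1)! + (6-2)! = 720 - 240 + 24 = 504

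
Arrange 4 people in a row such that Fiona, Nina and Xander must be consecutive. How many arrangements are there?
Treat the 3 as one block: (4-3+1)! × 3! = 2 × 6 = 12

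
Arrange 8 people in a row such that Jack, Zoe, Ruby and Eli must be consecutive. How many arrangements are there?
Treat the 4 as one block: (8-4+1)! × 4! = 120 × 24 = 2880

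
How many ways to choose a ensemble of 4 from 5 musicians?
C(5,4) = 5!/(4!×1!) = 5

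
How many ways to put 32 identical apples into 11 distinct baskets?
C(32+11-1, 11-1) = C(42, 10) = 1471442973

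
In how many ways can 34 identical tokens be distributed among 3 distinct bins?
C(34+3-1, 3-1) = C(36, 2) = 630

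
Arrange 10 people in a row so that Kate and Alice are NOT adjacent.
Total - adjacent = 10! - (10-1)!×2 = 3628800 - 725760 = 2903040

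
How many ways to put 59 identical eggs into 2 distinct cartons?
C(59+2-1, 2-1) = C(60, 1) = 60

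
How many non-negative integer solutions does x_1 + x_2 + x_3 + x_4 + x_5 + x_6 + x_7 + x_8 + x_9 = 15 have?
C(15+9-1, 9-1) = C(23, 8) = 490314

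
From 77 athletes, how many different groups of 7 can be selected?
C(77,7) = 77!/(7!×70!) = 2404808340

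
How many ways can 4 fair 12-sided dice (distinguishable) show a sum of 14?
Coefficient of x^14 in (x + x² + ... + x^12)^4. By inclusion-exclusion on dice exceeding 12: Σ_j (-1)^j C(4,j)·C(14-1-12j, 3) = C(4,0)·C(13,3) = 1·286 = 286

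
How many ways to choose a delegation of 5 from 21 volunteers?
C(21,5) = 21!/(5!×16!) = 20349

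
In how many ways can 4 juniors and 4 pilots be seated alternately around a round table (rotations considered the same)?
Fix one of the juniors: (4-1)! ways for the remaining juniors, × 4! ways for the pilots = 6 × 24 = 144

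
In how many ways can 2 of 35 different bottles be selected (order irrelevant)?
C(35,2) = 35!/(2!×33!) = 595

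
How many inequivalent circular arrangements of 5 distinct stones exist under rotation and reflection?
(5-1)!/2 = 24/2 = 12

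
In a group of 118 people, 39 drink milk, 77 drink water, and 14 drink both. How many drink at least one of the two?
|A∪B| = |A| + |B| - |A∩B| = 39 + 77 - 14 = 102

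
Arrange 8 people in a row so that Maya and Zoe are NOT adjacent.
Total - adjacent = 8! - (8-1)!×2 = 40320 - 10080 = 30240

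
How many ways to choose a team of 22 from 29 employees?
C(29,22) = 29!/(22!×7!) = 1560780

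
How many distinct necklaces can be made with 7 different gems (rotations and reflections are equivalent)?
(7-1)!/2 = 720/2 = 360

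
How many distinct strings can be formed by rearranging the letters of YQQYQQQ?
7! / (5! × 2!) = 21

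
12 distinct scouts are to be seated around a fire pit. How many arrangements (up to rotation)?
Circular: fix one position, arrange the rest. (12-1)! = 39916800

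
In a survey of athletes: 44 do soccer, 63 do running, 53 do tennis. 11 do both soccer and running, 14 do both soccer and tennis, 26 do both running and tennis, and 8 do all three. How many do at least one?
|A∪B∪C| = 44+63+53-11-14-26+8 = 117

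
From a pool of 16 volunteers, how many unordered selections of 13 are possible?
C(16,13) = 16!/(13!×3!) = 560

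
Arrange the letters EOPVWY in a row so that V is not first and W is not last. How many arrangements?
By inclusion-exclusion: 6! - 2×(6-1)! + (6-2)! = 720 - 240 + 24 = 504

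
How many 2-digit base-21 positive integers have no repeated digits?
First digit: 20 choices (nonzero). Then descending: 20 × 20 = 400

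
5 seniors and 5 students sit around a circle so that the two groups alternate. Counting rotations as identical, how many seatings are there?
Fix one of the seniors: (5-1)! ways for the remaining seniors, × 5! ways for the students = 24 × 120 = 2880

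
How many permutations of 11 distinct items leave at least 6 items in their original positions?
Exactly j fixed points: C(11,j)·!(11-j); sum over j ≥ 6 (derangement numbers via !m = (m-1)·(!(m-1) + !(m-2)): !0..!5 = 1, 0, 1, 2, 9, 44). Σ_{j=6}^{11} C(11,j)·!(11-j) = C(11,6)·!5 + C(11,7)·!4 + C(11,8)·!3 + C(11,9)·!2 + C(11,10)·!1 + C(11,11)·!0 = 462·44 + 330·9 + 165·2 + 55·1 + 11·0 + 1·1 = 23684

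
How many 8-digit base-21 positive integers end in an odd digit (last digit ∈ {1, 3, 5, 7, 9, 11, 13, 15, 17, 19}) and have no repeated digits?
Last∈{1,3,5,7,9,11,13,15,17,19}. Last=0: 0. Last nonzero: 10×19×P(19,6) = 3711657600. Total = 3711657600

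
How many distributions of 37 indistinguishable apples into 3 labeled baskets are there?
C(37+3-1, 3-1) = C(39, 2) = 741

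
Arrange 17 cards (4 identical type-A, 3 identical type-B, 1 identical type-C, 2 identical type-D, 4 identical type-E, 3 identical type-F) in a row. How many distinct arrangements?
17! / (4! × 3! × 1! × 2! × 4! × 3!) = 8576568000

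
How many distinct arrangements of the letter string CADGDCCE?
8! / (1! × 1! × 2! × 3! × 1!) = 3360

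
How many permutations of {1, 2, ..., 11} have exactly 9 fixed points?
Choose the 9 fixed points C(11,9) = 55, derange the rest: !2 = Σ_{j=0}^{2} (-1)^j·2!/j! = 2 - 2 + 1 = 1. Product = 55 × 1 = 55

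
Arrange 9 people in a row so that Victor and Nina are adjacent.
Treat as block: (9-1)! × 2! = 40320 × 2 = 80640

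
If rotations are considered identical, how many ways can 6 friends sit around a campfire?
Circular: fix one position, arrange the rest. (6-1)! = 120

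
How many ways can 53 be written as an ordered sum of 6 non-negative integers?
C(53+6-1, 6-1) = C(58, 5) = 4582116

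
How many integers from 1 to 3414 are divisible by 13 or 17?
⌊3414/13⌋ + ⌊3414/17⌋ - ⌊3414/221⌋ = 262 + 200 - 15 = 447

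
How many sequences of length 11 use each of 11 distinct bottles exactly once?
11! = 39916800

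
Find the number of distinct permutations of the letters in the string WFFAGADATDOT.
12! / (3! × 2! × 1! × 1! × 2! × 2! × 1!) = 9979200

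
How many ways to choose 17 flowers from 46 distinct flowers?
C(46,17) = 46!/(17!×29!) = 1749695026860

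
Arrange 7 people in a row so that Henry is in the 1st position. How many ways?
Fix one position: (7-1)! = 720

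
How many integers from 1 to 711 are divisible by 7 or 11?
⌊711/7⌋ + ⌊711/11⌋ - ⌊711/77⌋ = 101 + 64 - 9 = 156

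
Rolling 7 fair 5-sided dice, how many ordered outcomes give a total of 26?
Coefficient of x^26 in (x + x² + ... + x^5)^7. By inclusion-exclusion on dice exceeding 5: Σ_j (-1)^j C(7,j)·C(26-1-5j, 6) = C(7,0)·C(25,6) - C(7,1)·C(20,6) + C(7,2)·C(15,6) - C(7,3)·C(10,6) = 1·177100 - 7·38760 + 21·5005 - 35·210 = 3535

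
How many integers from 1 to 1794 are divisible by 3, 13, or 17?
⌊1794/3⌋+⌊1794/13⌋+⌊1794/17⌋ - ⌊1794/39⌋-⌊1794/51⌋-⌊1794/221⌋ + ⌊1794/663⌋ = 598+138+105 - 46-35-8 + 2 = 754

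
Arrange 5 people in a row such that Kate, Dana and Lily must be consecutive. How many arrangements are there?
Treat the 3 as one block: (5-3+1)! × 3! = 6 × 6 = 36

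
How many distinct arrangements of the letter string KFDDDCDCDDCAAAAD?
16! / (1! × 1! × 7! × 3! × 4!) = 28828800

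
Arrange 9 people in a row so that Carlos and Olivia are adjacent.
Treat as block: (9-1)! × 2! = 40320 × 2 = 80640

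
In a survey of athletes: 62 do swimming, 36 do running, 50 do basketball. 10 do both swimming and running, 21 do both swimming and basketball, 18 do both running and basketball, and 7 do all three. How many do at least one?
|A∪B∪C| = 62+36+50-10-21-18+7 = 106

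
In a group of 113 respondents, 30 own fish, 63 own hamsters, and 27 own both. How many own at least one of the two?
|A∪B| = |A| + |B| - |A∩B| = 30 + 63 - 27 = 66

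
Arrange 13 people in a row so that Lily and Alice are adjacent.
Treat as block: (13-1)! × 2! = 479001600 × 2 = 958003200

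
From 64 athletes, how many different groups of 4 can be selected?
C(64,4) = 64!/(4!×60!) = 635376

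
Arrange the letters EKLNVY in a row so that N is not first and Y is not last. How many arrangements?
By inclusion-exclusion: 6! - 2×(6-1)! + (6-2)! = 720 - 240 + 24 = 504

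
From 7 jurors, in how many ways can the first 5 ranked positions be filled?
P(7,5) = 7!/(7-5)! = 2520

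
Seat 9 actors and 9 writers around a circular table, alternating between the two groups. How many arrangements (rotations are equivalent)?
Fix one of the actors: (9-1)! ways for the remaining actors, × 9! ways for the writers = 40320 × 362880 = 14631321600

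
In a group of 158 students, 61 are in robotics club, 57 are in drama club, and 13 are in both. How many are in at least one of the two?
|A∪B| = |A| + |B| - |A∩B| = 61 + 57 - 13 = 105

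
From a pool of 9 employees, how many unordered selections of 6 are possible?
C(9,6) = 9!/(6!×3!) = 84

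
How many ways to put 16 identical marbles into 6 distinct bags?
C(16+6-1, 6-1) = C(21, 5) = 20349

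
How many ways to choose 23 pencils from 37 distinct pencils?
C(37,23) = 37!/(23!×14!) = 6107086800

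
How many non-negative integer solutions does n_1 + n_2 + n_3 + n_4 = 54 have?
C(54+4-1, 4-1) = C(57, 3) = 29260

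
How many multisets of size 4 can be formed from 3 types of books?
C(4+3-1, 3-1) = C(6, 2) = 15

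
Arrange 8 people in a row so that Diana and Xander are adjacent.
Treat as block: (8-1)! × 2! = 5040 × 2 = 10080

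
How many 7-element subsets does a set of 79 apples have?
C(79,7) = 79!/(7!×72!) = 2898753715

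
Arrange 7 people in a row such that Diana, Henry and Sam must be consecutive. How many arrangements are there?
Treat the 3 as one block: (7-3+1)! × 3! = 120 × 6 = 720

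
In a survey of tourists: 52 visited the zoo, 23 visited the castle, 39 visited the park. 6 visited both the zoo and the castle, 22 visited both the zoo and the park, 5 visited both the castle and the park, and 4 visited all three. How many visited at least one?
|A∪B∪C| = 52+23+39-6-22-5+4 = 85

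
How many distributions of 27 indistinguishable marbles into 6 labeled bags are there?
C(27+6-1, 6-1) = C(32, 5) = 201376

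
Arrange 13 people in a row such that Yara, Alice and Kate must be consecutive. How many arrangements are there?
Treat the 3 as one block: (13-3+1)! × 3! = 39916800 × 6 = 239500800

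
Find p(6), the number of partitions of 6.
Pentagonal recurrence p(n) = p(n-1) + p(n-2) - p(n-5) - p(n-7) + p(n-12) + p(n-15) - ... gives p(0..5) = 1, 1, 2, 3, 5, 7. p(6) = p(5) + p(4) - p(1) = 7 + 5 - 1 = 11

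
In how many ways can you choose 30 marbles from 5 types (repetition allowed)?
C(30+5-1, 5-1) = C(34, 4) = 46376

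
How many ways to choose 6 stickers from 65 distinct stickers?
C(65,6) = 65!/(6!×59!) = 82598880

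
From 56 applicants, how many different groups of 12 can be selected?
C(56,12) = 56!/(12!×44!) = 558383307300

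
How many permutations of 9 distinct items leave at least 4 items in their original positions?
Exactly j fixed points: C(9,j)·!(9-j); sum over j ≥ 4 (derangement numbers via !m = (m-1)·(!(m-1) + !(m-2)): !0..!5 = 1, 0, 1, 2, 9, 44). Σ_{j=4}^{9} C(9,j)·!(9-j) = C(9,4)·!5 + C(9,5)·!4 + C(9,6)·!3 + C(9,7)·!2 + C(9,8)·!1 + C(9,9)·!0 = 126·44 + 126·9 + 84·2 + 36·1 + 9·0 + 1·1 = 6883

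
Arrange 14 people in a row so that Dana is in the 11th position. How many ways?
Fix one position: (14-1)! = 6227020800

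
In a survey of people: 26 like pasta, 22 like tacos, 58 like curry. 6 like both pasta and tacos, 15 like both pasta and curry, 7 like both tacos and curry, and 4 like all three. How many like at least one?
|A∪B∪C| = 26+22+58-6-15-7+4 = 82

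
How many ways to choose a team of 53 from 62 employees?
C(62,53) = 62!/(53!×9!) = 20286591270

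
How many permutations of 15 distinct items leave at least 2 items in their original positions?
Exactly j fixed points: C(15,j)·!(15-j); sum over j ≥ 2 (derangement numbers via !m = (m-1)·(!(m-1) + !(m-2)): !0..!13 = 1, 0, 1, 2, 9, 44, 265, 1854, 14833, 133496, 1334961, 14684570, 176214841, 2290792932). Σ_{j=2}^{15} C(15,j)·!(15-j) = C(15,2)·!13 + C(15,3)·!12 + C(15,4)·!11 + C(15,5)·!10 + C(15,6)·!9 + C(15,7)·!8 + C(15,8)·!7 + C(15,9)·!6 + C(15,10)·!5 + C(15,11)·!4 + C(15,12)·!3 + C(15,13)·!2 + C(15,14)·!1 + C(15,15)·!0 = 105·2290792932 + 455·176214841 + 1365·14684570 + 3003·1334961 + 5005·133496 + 6435·14833 + 6435·1854 + 5005·265 + 3003·44 + 1365·9 + 455·2 + 105·1 + 15·0 + 1·1 = 345541336531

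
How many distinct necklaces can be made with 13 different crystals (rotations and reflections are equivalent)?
(13-1)!/2 = 479001600/2 = 239500800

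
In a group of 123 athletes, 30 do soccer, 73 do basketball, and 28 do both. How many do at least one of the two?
|A∪B| = |A| + |B| - |A∩B| = 30 + 73 - 28 = 75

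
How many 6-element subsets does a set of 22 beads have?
C(22,6) = 22!/(6!×16!) = 74613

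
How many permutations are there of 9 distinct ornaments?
9! = 362880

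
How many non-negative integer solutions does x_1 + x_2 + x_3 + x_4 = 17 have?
C(17+4-1, 4-1) = C(20, 3) = 1140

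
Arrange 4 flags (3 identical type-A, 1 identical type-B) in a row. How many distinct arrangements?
4! / (3! × 1!) = 4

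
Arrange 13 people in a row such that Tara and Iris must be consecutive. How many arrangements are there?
Treat the 2 as one block: (13-2+1)! × 2! = 479001600 × 2 = 958003200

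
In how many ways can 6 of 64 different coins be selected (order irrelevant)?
C(64,6) = 64!/(6!×58!) = 74974368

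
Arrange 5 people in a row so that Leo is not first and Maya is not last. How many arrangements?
By inclusion-exclusion: 5! - 2×(5-1)! + (5-2)! = 120 - 48 + 6 = 78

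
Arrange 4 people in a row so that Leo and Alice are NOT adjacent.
Total - adjacent = 4! - (4-1)!×2 = 24 - 12 = 12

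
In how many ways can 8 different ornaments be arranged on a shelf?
8! = 40320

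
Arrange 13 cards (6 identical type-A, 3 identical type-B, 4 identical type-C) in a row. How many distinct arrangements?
13! / (6! × 3! × 4!) = 60060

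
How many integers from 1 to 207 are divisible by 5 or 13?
⌊207/5⌋ + ⌊207/13⌋ - ⌊207/65⌋ = 41 + 15 - 3 = 53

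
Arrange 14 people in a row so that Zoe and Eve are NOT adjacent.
Total - adjacent = 14! - (14-1)!×2 = 87178291200 - 12454041600 = 74724249600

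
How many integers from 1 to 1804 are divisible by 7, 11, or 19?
⌊1804/7⌋+⌊1804/11⌋+⌊1804/19⌋ - ⌊1804/77⌋-⌊1804/133⌋-⌊1804/209⌋ + ⌊1804/1463⌋ = 257+164+94 - 23-13-8 + 1 = 472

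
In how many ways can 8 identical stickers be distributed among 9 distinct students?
C(8+9-1, 9-1) = C(16, 8) = 12870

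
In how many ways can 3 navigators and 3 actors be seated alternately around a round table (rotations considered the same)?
Fix one of the navigators: (3-1)! ways for the remaining navigators, × 3! ways for the actors = 2 × 6 = 12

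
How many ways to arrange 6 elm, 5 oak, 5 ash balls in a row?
16! / (6! × 5! × 5!) = 2018016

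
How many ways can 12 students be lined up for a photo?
12! = 479001600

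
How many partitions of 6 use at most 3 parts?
By conjugation, equals partitions of 6 into parts ≤ 3. Let r_j(i) = number of partitions of i into parts ≤ j, for i = 0..6. r_1(i) = 1 for all i; r_j(i) = r_{j-1}(i) + r_j(i-j). Rows j = 2..3: ≤2: 1 1 2 2 3 3 4; ≤3: 1 1 2 3 4 5 7. r_3(6) = 7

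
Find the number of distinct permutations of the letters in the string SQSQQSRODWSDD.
13! / (1! × 3! × 1! × 4! × 3! × 1!) = 7207200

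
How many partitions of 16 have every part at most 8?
Let r_j(i) = number of partitions of i into parts ≤ j, for i = 0..16. r_1(i) = 1 for all i; r_j(i) = r_{j-1}(i) + r_j(i-j). Rows j = 2..8: ≤2: 1 1 2 2 3 3 4 4 5 5 6 6 7 7 8 8 9; ≤3: 1 1 2 3 4 5 7 8 10 12 14 16 19 21 24 27 30; ≤4: 1 1 2 3 5 6 9 11 15 18 23 27 34 39 47 54 64; ≤5: 1 1 2 3 5 7 10 13 18 23 30 37 47 57 70 84 101; ≤6: 1 1 2 3 5 7 11 14 20 26 35 44 58 71 90 110 136; ≤7: 1 1 2 3 5 7 11 15 21 28 38 49 65 82 105 131 164; ≤8: 1 1 2 3 5 7 11 15 22 29 40 52 70 89 116 146 186. r_8(16) = 186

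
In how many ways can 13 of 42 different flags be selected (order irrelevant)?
C(42,13) = 42!/(13!×29!) = 25518731280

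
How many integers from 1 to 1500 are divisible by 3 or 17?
⌊1500/3⌋ + ⌊1500/17⌋ - ⌊1500/51⌋ = 500 + 88 - 29 = 559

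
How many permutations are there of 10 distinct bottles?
10! = 3628800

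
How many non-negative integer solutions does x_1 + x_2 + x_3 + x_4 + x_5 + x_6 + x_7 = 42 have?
C(42+7-1, 7-1) = C(48, 6) = 12271512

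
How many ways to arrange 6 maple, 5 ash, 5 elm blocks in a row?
16! / (6! × 5! × 5!) = 2018016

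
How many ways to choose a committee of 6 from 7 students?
C(7,6) = 7!/(6!×1!) = 7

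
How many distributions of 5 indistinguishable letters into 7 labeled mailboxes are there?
C(5+7-1, 7-1) = C(11, 6) = 462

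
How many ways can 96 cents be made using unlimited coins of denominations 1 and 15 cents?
Coefficient of x^96 in 1/(1-x^1) · 1/(1-x^15). Use j coins of 15 for j = 0..⌊96/15⌋ = 6, the rest in 1s: 6 + 1 = 7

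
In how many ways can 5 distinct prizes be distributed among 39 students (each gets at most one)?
P(39,5) = 39!/(39-5)! = 69090840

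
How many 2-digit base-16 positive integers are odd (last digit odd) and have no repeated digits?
Last∈{1,3,5,7,9,11,13,15}. Last=0: 0. Last nonzero: 8×14×P(14,0) = 112. Total = 112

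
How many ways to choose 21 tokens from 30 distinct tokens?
C(30,21) = 30!/(21!×9!) = 14307150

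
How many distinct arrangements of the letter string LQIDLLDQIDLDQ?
13! / (4! × 3! × 4! × 2!) = 900900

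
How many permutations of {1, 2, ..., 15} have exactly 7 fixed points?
Choose the 7 fixed points C(15,7) = 6435, derange the rest: !8 = Σ_{j=0}^{8} (-1)^j·8!/j! = 40320 - 40320 + 20160 - 6720 + 1680 - 336 + 56 - 8 + 1 = 14833. Product = 6435 × 14833 = 95450355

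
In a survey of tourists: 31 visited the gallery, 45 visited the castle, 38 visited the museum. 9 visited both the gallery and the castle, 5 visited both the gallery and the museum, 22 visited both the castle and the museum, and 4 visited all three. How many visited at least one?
|A∪B∪C| = 31+45+38-9-5-22+4 = 82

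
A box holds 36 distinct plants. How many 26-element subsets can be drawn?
C(36,26) = 36!/(26!×10!) = 254186856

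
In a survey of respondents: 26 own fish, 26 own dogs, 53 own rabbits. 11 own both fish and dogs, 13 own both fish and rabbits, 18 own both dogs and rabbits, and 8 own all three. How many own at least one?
|A∪B∪C| = 26+26+53-11-13-18+8 = 71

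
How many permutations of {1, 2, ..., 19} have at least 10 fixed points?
Exactly j fixed points: C(19,j)·!(19-j); sum over j ≥ 10 (derangement numbers via !m = (m-1)·(!(m-1) + !(m-2)): !0..!9 = 1, 0, 1, 2, 9, 44, 265, 1854, 14833, 133496). Σ_{j=10}^{19} C(19,j)·!(19-j) = C(19,10)·!9 + C(19,11)·!8 + C(19,12)·!7 + C(19,13)·!6 + C(19,14)·!5 + C(19,15)·!4 + C(19,16)·!3 + C(19,17)·!2 + C(19,18)·!1 + C(19,19)·!0 = 92378·133496 + 75582·14833 + 50388·1854 + 27132·265 + 11628·44 + 3876·9 + 969·2 + 171·1 + 19·0 + 1·1 = 13554359252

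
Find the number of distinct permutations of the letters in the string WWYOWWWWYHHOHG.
14! / (1! × 2! × 3! × 2! × 6!) = 5045040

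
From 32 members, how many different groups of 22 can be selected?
C(32,22) = 32!/(22!×10!) = 64512240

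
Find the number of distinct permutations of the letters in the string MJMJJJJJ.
8! / (6! × 2!) = 28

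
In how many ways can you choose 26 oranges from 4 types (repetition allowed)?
C(26+4-1, 4-1) = C(29, 3) = 3654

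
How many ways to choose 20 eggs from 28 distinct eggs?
C(28,20) = 28!/(20!×8!) = 3108105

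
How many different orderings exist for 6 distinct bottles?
6! = 720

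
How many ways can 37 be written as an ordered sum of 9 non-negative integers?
C(37+9-1, 9-1) = C(45, 8) = 215553195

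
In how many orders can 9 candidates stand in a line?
9! = 362880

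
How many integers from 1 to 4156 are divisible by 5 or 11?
⌊4156/5⌋ + ⌊4156/11⌋ - ⌊4156/55⌋ = 831 + 377 - 75 = 1133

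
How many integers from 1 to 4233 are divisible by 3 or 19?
⌊4233/3⌋ + ⌊4233/19⌋ - ⌊4233/57⌋ = 1411 + 222 - 74 = 1559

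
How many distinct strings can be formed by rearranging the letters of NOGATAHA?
8! / (1! × 1! × 1! × 3! × 1! × 1!) = 6720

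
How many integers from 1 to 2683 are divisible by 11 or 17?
⌊2683/11⌋ + ⌊2683/17⌋ - ⌊2683/187⌋ = 243 + 157 - 14 = 386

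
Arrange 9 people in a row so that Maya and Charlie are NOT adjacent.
Total - adjacent = 9! - (9-1)!×2 = 362880 - 80640 = 282240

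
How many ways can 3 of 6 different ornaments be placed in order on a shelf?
P(6,3) = 6!/(6-3)! = 120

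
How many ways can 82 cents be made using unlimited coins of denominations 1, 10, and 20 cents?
Coefficient of x^82 in 1/(1-x^1) · 1/(1-x^10) · 1/(1-x^20). Case on j = number of 20-cent coins (j = 0..4); remainder r = 82 - 20j is made from {1,10} in ⌊r/10⌋+1 ways. r = 82, 62, 42, 22, 2 → 9 + 7 + 5 + 3 + 1 = 25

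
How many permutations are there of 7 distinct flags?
7! = 5040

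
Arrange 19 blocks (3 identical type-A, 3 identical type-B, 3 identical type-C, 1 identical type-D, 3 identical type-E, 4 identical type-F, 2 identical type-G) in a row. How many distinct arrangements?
19! / (3! × 3! × 3! × 1! × 3! × 4! × 2!) = 1955457504000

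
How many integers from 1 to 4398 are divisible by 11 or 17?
⌊4398/11⌋ + ⌊4398/17⌋ - ⌊4398/187⌋ = 399 + 258 - 23 = 634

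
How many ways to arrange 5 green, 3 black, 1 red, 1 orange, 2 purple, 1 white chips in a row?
13! / (5! × 3! × 1! × 1! × 2! × 1!) = 4324320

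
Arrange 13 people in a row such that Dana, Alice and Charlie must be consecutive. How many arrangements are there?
Treat the 3 as one block: (13-3+1)! × 3! = 39916800 × 6 = 239500800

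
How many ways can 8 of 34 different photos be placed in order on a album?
P(34,8) = 34!/(34-8)! = 732058145280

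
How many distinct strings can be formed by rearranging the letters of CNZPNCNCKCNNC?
13! / (1! × 5! × 1! × 1! × 5!) = 432432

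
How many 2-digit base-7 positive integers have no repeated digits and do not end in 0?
Last digit: 6 nonzero choices. First digit: 5 (nonzero, ≠last). Middle 0: P(5,0) = 1. Total = 30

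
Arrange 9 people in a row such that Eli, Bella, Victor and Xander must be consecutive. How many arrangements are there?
Treat the 4 as one block: (9-4+1)! × 4! = 720 × 24 = 17280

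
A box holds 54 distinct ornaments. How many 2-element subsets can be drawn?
C(54,2) = 54!/(2!×52!) = 1431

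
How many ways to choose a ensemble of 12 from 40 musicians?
C(40,12) = 40!/(12!×28!) = 5586853480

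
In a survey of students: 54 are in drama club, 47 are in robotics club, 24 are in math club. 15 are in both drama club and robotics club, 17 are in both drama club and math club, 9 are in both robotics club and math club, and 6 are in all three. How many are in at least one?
|A∪B∪C| = 54+47+24-15-17-9+6 = 90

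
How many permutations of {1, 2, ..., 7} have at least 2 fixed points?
Exactly j fixed points: C(7,j)·!(7-j); sum over j ≥ 2 (derangement numbers via !m = (m-1)·(!(m-1) + !(m-2)): !0..!5 = 1, 0, 1, 2, 9, 44). Σ_{j=2}^{7} C(7,j)·!(7-j) = C(7,2)·!5 + C(7,3)·!4 + C(7,4)·!3 + C(7,5)·!2 + C(7,6)·!1 + C(7,7)·!0 = 21·44 + 35·9 + 35·2 + 21·1 + 7·0 + 1·1 = 1331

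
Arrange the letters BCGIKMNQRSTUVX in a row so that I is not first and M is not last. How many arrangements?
By inclusion-exclusion: 14! - 2×(14-1)! + (14-2)! = 87178291200 - 12454041600 + 479001600 = 75203251200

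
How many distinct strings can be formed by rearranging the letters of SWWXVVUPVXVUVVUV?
16! / (1! × 2! × 3! × 1! × 7! × 2!) = 172972800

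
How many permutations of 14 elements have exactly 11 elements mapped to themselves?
Choose the 11 fixed points C(14,11) = 364, derange the rest: !3 = Σ_{j=0}^{3} (-1)^j·3!/j! = 6 - 6 + 3 - 1 = 2. Product = 364 × 2 = 728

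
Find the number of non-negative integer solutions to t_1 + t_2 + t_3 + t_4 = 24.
C(24+4-1, 4-1) = C(27, 3) = 2925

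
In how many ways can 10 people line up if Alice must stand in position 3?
Fix one position: (10-1)! = 362880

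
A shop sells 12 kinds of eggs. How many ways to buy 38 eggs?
C(38+12-1, 12-1) = C(49, 11) = 29135916264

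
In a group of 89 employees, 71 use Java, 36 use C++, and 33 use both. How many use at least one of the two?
|A∪B| = |A| + |B| - |A∩B| = 71 + 36 - 33 = 74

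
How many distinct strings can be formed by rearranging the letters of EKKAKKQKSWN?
11! / (1! × 1! × 1! × 1! × 1! × 5! × 1!) = 332640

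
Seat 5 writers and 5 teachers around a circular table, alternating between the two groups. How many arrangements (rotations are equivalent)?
Fix one of the writers: (5-1)! ways for the remaining writers, × 5! ways for the teachers = 24 × 120 = 2880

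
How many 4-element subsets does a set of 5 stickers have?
C(5,4) = 5!/(4!×1!) = 5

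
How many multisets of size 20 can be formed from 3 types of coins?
C(20+3-1, 3-1) = C(22, 2) = 231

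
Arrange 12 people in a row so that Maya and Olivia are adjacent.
Treat as block: (12-1)! × 2! = 39916800 × 2 = 79833600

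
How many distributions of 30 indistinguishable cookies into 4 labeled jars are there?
C(30+4-1, 4-1) = C(33, 3) = 5456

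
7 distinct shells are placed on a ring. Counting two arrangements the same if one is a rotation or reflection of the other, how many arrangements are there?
(7-1)!/2 = 720/2 = 360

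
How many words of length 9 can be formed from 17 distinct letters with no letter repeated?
P(17,9) = 17!/(17-9)! = 8821612800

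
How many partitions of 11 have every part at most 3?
Let r_j(i) = number of partitions of i into parts ≤ j, for i = 0..11. r_1(i) = 1 for all i; r_j(i) = r_{j-1}(i) + r_j(i-j). Rows j = 2..3: ≤2: 1 1 2 2 3 3 4 4 5 5 6 6; ≤3: 1 1 2 3 4 5 7 8 10 12 14 16. r_3(11) = 16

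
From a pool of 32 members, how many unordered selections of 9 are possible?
C(32,9) = 32!/(9!×23!) = 28048800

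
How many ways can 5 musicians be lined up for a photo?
5! = 120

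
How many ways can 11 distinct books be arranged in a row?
11! = 39916800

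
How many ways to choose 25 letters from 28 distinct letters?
C(28,25) = 28!/(25!×3!) = 3276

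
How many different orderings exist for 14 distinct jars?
14! = 87178291200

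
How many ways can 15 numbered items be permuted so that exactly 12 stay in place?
Choose the 12 fixed points C(15,12) = 455, derange the rest: !3 = Σ_{j=0}^{3} (-1)^j·3!/j! = 6 - 6 + 3 - 1 = 2. Product = 455 × 2 = 910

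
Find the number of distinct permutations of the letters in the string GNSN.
4! / (2! × 1! × 1!) = 12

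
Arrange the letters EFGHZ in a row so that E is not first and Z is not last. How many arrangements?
By inclusion-exclusion: 5! - 2×(5-1)! + (5-2)! = 120 - 48 + 6 = 78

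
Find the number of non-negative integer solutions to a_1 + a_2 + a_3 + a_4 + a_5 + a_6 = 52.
C(52+6-1, 6-1) = C(57, 5) = 4187106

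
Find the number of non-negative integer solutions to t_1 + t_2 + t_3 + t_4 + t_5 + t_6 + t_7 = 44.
C(44+7-1, 7-1) = C(50, 6) = 15890700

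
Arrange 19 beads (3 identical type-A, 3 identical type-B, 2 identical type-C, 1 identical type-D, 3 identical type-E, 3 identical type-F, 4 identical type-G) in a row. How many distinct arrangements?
19! / (3! × 3! × 2! × 1! × 3! × 3! × 4!) = 1955457504000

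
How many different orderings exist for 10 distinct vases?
10! = 3628800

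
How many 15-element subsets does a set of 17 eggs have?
C(17,15) = 17!/(15!×2!) = 136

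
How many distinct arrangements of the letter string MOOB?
4! / (1! × 2! × 1!) = 12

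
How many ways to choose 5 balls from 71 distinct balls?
C(71,5) = 71!/(5!×66!) = 13019909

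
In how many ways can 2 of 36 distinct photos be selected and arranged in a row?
P(36,2) = 36!/(36-2)! = 1260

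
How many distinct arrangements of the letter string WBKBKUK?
7! / (3! × 2! × 1! × 1!) = 420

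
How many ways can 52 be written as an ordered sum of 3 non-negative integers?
C(52+3-1, 3-1) = C(54, 2) = 1431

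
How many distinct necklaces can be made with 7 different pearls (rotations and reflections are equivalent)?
(7-1)!/2 = 720/2 = 360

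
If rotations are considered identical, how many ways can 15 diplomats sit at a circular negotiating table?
Circular: fix one position, arrange the rest. (15-1)! = 87178291200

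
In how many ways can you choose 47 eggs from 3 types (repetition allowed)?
C(47+3-1, 3-1) = C(49, 2) = 1176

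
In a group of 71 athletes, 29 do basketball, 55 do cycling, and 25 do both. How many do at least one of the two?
|A∪B| = |A| + |B| - |A∩B| = 29 + 55 - 25 = 59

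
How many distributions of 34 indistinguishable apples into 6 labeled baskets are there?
C(34+6-1, 6-1) = C(39, 5) = 575757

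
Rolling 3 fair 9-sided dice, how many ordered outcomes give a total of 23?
Coefficient of x^23 in (x + x² + ... + x^9)^3. By inclusion-exclusion on dice exceeding 9: Σ_j (-1)^j C(3,j)·C(23-1-9j, 2) = C(3,0)·C(22,2) - C(3,1)·C(13,2) + C(3,2)·C(4,2) = 1·231 - 3·78 + 3·6 = 15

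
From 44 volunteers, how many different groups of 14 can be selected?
C(44,14) = 44!/(14!×30!) = 114955808528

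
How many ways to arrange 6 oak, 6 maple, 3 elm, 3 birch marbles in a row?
18! / (6! × 6! × 3! × 3!) = 343062720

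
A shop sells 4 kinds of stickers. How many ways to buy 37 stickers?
C(37+4-1, 4-1) = C(40, 3) = 9880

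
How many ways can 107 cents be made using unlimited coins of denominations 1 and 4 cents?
Coefficient of x^107 in 1/(1-x^1) · 1/(1-x^4). Use j coins of 4 for j = 0..⌊107/4⌋ = 26, the rest in 1s: 26 + 1 = 27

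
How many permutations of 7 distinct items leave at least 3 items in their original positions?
Exactly j fixed points: C(7,j)·!(7-j); sum over j ≥ 3 (derangement numbers via !m = (m-1)·(!(m-1) + !(m-2)): !0..!4 = 1, 0, 1, 2, 9). Σ_{j=3}^{7} C(7,j)·!(7-j) = C(7,3)·!4 + C(7,4)·!3 + C(7,5)·!2 + C(7,6)·!1 + C(7,7)·!0 = 35·9 + 35·2 + 21·1 + 7·0 + 1·1 = 407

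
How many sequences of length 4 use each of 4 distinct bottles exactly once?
4! = 24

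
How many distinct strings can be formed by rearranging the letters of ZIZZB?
5! / (1! × 1! × 3!) = 20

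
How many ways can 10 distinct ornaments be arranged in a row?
10! = 3628800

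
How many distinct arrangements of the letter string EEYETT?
6! / (2! × 1! × 3!) = 60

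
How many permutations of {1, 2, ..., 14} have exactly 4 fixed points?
Choose the 4 fixed points C(14,4) = 1001, derange the rest: !10 = Σ_{j=0}^{10} (-1)^j·10!/j! = 3628800 - 3628800 + 1814400 - 604800 + 151200 - 30240 + 5040 - 720 + 90 - 10 + 1 = 1334961. Product = 1001 × 1334961 = 1336295961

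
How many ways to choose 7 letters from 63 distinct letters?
C(63,7) = 63!/(7!×56!) = 553270671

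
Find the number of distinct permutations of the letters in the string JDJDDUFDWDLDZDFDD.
17! / (1! × 1! × 2! × 1! × 1! × 2! × 9!) = 245044800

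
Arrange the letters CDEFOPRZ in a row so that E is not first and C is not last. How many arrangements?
By inclusion-exclusion: 8! - 2×(8-1)! + (8-2)! = 40320 - 10080 + 720 = 30960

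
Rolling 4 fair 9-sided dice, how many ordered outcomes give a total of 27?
Coefficient of x^27 in (x + x² + ... + x^9)^4. By inclusion-exclusion on dice exceeding 9: Σ_j (-1)^j C(4,j)·C(27-1-9j, 3) = C(4,0)·C(26,3) - C(4,1)·C(17,3) + C(4,2)·C(8,3) = 1·2600 - 4·680 + 6·56 = 216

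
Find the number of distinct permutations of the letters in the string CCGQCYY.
7! / (2! × 1! × 3! × 1!) = 420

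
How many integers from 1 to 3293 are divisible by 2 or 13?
⌊3293/2⌋ + ⌊3293/13⌋ - ⌊3293/26⌋ = 1646 + 253 - 126 = 1773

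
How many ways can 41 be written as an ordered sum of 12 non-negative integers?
C(41+12-1, 12-1) = C(52, 11) = 60403728840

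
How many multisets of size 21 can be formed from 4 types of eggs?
C(21+4-1, 4-1) = C(24, 3) = 2024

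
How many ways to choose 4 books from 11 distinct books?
C(11,4) = 11!/(4!×7!) = 330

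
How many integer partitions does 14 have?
Pentagonal recurrence p(n) = p(n-1) + p(n-2) - p(n-5) - p(n-7) + p(n-12) + p(n-15) - ... gives p(0..13) = 1, 1, 2, 3, 5, 7, 11, 15, 22, 30, 42, 56, 77, 101. p(14) = p(13) + p(12) - p(9) - p(7) + p(2) = 101 + 77 - 30 - 15 + 2 = 135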